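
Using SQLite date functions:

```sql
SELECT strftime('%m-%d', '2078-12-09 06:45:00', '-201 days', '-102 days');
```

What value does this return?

First apply '-201 days', '-102 days': 2078-12-09 06:45:00 → 2078-02-09 06:45:00.
`%m-%d` extracts the month-day: 02-09.

02-09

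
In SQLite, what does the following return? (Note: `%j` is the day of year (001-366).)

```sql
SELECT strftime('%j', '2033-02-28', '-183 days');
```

242

First apply '-183 days': 2033-02-28 → 2032-08-29.
Day-of-year for 2032-08-29: days since 2032-01-01 inclusive = 242, zero-padded to 242.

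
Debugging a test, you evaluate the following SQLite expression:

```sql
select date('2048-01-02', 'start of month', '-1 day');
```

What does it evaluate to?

2047-12-31

`start of month` rewinds 2048-01-02 to 2048-01-01.
Going back 1 day from 2048-01-01 reaches 2047-12-31 (last day of December, 31 days).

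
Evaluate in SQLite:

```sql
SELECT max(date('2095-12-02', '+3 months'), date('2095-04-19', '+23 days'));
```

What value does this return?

2096-03-02

date('2095-12-02', '+3 months') → 2096-03-02.
date('2095-04-19', '+23 days') → 2095-05-12.
Later of the two is 2096-03-02.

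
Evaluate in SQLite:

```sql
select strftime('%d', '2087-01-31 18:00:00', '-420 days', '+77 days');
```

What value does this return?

First apply '-420 days', '+77 days': 2087-01-31 18:00:00 → 2086-02-22 18:00:00.
`%d` extracts the 2-digit day of month: 22.

22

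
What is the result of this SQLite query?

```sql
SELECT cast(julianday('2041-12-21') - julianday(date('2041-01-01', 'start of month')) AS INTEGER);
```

`start of month` rewinds 2041-01-01 to 2041-01-01.
30 days remain in January 2041 after the 1st (31 − 1).
Full months from February 2041 through November 2041 contribute their day counts.
Then 21 days into December 2041.
Total: 30 + 28 + 31 + 30 + 31 + 30 + 31 + 31 + 30 + 31 + 30 + 21 = 354.

354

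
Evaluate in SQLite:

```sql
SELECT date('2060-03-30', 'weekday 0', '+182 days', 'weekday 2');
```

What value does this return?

2060-10-05

`weekday 0` advances to the next Sunday; 2060-03-30 is a Tuesday, so it moves forward to 2060-04-04.
Applying '+182 days' to 2060-04-04: counting 182 days forward gives 2060-10-03.
`weekday 2` advances to the next Tuesday; 2060-10-03 is a Sunday, so it moves forward to 2060-10-05.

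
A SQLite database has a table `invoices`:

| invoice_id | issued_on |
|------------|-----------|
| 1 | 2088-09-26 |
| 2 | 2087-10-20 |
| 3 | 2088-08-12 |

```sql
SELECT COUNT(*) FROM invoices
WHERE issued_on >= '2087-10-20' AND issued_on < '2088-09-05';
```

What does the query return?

2

Rows in [2087-10-20, 2088-09-05): 2087-10-20, 2088-08-12 → 2 rows.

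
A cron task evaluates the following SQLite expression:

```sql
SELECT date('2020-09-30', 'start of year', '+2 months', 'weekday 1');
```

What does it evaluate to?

`start of year` rewinds 2020-09-30 to 2020-01-01.
Adding +2 months to 2020-01-01 gives 2020-03-01.
`weekday 1` advances to the next Monday; 2020-03-01 is a Sunday, so it moves forward to 2020-03-02.

2020-03-02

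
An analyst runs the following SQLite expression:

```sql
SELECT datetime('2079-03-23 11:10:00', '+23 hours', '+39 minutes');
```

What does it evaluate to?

+23 hours from 2079-03-23 11:10:00 is 2079-03-24 10:10:00 (crosses midnight).
+39 minutes from 2079-03-24 10:10:00 is 2079-03-24 10:49:00.

2079-03-24 10:49:00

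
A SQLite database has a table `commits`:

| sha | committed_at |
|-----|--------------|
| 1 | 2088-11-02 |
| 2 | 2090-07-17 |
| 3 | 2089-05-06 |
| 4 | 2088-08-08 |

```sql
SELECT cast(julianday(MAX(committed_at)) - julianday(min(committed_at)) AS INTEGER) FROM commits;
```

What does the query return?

MIN = 2088-08-08, MAX = 2090-07-17.
23 days remain in August 2088 after the 8th (31 − 8).
Full months from September 2088 through June 2090 contribute their day counts.
Then 17 days into July 2090.
Total: 23 + 30 + 31 + 30 + 31 + 31 + 28 + 31 + 30 + 31 + 30 + 31 + 31 + 30 + 31 + 30 + 31 + 31 + 28 + 31 + 30 + 31 + 30 + 17 = 708.

708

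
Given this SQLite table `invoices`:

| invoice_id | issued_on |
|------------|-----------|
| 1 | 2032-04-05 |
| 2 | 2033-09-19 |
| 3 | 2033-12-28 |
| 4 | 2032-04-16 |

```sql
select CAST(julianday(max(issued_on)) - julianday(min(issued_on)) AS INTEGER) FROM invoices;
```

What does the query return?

632

MIN = 2032-04-05, MAX = 2033-12-28.
25 days remain in April 2032 after the 5th (30 − 5).
Full months from May 2032 through November 2033 contribute their day counts.
Then 28 days into December 2033.
Total: 25 + 31 + 30 + 31 + 31 + 30 + 31 + 30 + 31 + 31 + 28 + 31 + 30 + 31 + 30 + 31 + 31 + 30 + 31 + 30 + 28 = 632.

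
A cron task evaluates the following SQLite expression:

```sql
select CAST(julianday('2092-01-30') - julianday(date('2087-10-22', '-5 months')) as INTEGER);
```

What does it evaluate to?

1714

Adding -5 months to 2087-10-22 gives 2087-05-22.
9 days remain in May 2087 after the 22nd (31 − 22).
Full months from June 2087 through December 2091 contribute their day counts.
Then 30 days into January 2092.
Total: 9 + 30 + 31 + 31 + 30 + 31 + 30 + 31 + 31 + 29 + 31 + 30 + 31 + 30 + 31 + 31 + 30 + 31 + 30 + 31 + 31 + 28 + 31 + 30 + 31 + 30 + 31 + 31 + 30 + 31 + 30 + 31 + 31 + 28 + 31 + 30 + 31 + 30 + 31 + 31 + 30 + 31 + 30 + 31 + 31 + 28 + 31 + 30 + 31 + 30 + 31 + 31 + 30 + 31 + 30 + 31 + 30 = 1714.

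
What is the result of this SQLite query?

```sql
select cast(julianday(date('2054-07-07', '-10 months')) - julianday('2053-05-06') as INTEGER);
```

Adding -10 months to 2054-07-07 gives 2053-09-07.
25 days remain in May 2053 after the 6th (31 − 6).
June 2053: 30 days.
July 2053: 31 days.
August 2053: 31 days.
Then 7 days into September 2053.
Total: 25 + 30 + 31 + 31 + 7 = 124.

124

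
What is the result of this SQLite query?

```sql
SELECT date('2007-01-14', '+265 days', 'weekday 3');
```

2007-10-10

Applying '+265 days' to 2007-01-14: counting 265 days forward gives 2007-10-06.
`weekday 3` advances to the next Wednesday; 2007-10-06 is a Saturday, so it moves forward to 2007-10-10.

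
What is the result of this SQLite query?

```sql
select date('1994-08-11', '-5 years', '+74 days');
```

Adding -5 years to 1994-08-11 gives 1989-08-11.
Applying '+74 days' to 1989-08-11: counting 74 days forward gives 1989-10-24.

1989-10-24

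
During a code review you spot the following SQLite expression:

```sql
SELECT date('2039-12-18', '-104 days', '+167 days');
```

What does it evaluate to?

Applying '-104 days' to 2039-12-18: counting 104 days back gives 2039-09-05.
Applying '+167 days' to 2039-09-05: counting 167 days forward gives 2040-02-19.

2040-02-19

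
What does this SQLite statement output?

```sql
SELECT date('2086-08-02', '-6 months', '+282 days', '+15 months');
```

2088-02-11

Adding -6 months to 2086-08-02 gives 2086-02-02.
Applying '+282 days' to 2086-02-02: counting 282 days forward gives 2086-11-11.
Adding +15 months to 2086-11-11 gives 2088-02-11.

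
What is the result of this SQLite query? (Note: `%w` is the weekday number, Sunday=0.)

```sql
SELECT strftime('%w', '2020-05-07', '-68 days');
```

6

First apply '-68 days': 2020-05-07 → 2020-02-29.
2020-02-29 is a Saturday; with Sunday=0 that is 6.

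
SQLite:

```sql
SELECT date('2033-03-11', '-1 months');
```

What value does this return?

Adding -1 month to 2033-03-11 gives 2033-02-11.

2033-02-11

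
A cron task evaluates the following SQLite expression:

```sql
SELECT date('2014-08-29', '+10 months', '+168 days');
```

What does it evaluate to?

Adding +10 months to 2014-08-29 gives 2015-06-29.
Applying '+168 days' to 2015-06-29: counting 168 days forward gives 2015-12-14.

2015-12-14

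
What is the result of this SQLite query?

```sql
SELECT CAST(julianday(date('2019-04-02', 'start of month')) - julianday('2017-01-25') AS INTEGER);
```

`start of month` rewinds 2019-04-02 to 2019-04-01.
6 days remain in January 2017 after the 25th (31 − 25).
Full months from February 2017 through March 2019 contribute their day counts.
Then 1 day into April 2019.
Total: 6 + 28 + 31 + 30 + 31 + 30 + 31 + 31 + 30 + 31 + 30 + 31 + 31 + 28 + 31 + 30 + 31 + 30 + 31 + 31 + 30 + 31 + 30 + 31 + 31 + 28 + 31 + 1 = 796.

796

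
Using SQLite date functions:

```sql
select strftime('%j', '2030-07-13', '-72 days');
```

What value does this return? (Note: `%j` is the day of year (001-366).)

122

First apply '-72 days': 2030-07-13 → 2030-05-02.
Day-of-year for 2030-05-02: days since 2030-01-01 inclusive = 122, zero-padded to 122.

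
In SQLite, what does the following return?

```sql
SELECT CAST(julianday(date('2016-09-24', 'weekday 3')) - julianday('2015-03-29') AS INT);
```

`weekday 3` advances to the next Wednesday; 2016-09-24 is a Saturday, so it moves forward to 2016-09-28.
2 days remain in March 2015 after the 29th (31 − 29).
Full months from April 2015 through August 2016 contribute their day counts.
Then 28 days into September 2016.
Total: 2 + 30 + 31 + 30 + 31 + 31 + 30 + 31 + 30 + 31 + 31 + 29 + 31 + 30 + 31 + 30 + 31 + 31 + 28 = 549.

549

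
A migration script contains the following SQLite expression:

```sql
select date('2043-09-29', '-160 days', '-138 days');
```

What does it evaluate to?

2042-12-05

Applying '-160 days' to 2043-09-29: counting 160 days back gives 2043-04-22.
Applying '-138 days' to 2043-04-22: counting 138 days back gives 2042-12-05.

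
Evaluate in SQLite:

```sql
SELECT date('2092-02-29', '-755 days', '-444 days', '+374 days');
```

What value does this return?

Applying '-755 days' to 2092-02-29: counting 755 days back gives 2090-02-04.
Applying '-444 days' to 2090-02-04: counting 444 days back gives 2088-11-17.
Applying '+374 days' to 2088-11-17: counting 374 days forward gives 2089-11-26.

2089-11-26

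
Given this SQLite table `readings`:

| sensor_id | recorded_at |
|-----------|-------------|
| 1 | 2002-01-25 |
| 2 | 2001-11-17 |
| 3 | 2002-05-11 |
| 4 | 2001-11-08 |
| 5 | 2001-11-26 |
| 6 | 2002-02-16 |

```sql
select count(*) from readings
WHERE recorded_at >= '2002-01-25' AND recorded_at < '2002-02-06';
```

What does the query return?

1

Rows in [2002-01-25, 2002-02-06): 2002-01-25 → 1 row.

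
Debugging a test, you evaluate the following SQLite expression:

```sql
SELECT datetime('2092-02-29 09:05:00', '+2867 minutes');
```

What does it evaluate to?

2867 minutes = 47h 47m; +2867 minutes from 2092-02-29 09:05:00 is 2092-03-02 08:52:00 (crosses midnight).

2092-03-02 08:52:00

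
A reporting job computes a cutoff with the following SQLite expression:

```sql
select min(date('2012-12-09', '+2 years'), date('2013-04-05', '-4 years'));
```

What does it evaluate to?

2009-04-05

date('2012-12-09', '+2 years') → 2014-12-09.
date('2013-04-05', '-4 years') → 2009-04-05.
Earlier of the two is 2009-04-05.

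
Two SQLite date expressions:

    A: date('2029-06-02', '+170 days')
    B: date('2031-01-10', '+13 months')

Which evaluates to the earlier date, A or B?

A

A = 2029-11-19.
B = 2032-02-10.
A is earlier.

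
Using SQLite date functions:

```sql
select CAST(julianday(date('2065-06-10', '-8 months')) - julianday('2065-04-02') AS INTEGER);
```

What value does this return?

-174

Adding -8 months to 2065-06-10 gives 2064-10-10.
21 days remain in October 2064 after the 10th (31 − 10).
November 2064: 30 days.
December 2064: 31 days.
January 2065: 31 days.
February 2065: 28 days.
March 2065: 31 days.
Then 2 days into April 2065.
Total: 21 + 30 + 31 + 31 + 28 + 31 + 2 = 174.
The subtraction is earlier − later, so the result is −174 → -174.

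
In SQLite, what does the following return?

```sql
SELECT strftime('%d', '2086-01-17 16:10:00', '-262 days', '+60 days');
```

First apply '-262 days', '+60 days': 2086-01-17 16:10:00 → 2085-06-29 16:10:00.
`%d` extracts the 2-digit day of month: 29.

29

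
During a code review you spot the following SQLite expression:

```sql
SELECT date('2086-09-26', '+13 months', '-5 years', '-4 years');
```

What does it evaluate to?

2078-10-26

Adding +13 months to 2086-09-26 gives 2087-10-26.
Adding -5 years to 2087-10-26 gives 2082-10-26.
Adding -4 years to 2082-10-26 gives 2078-10-26.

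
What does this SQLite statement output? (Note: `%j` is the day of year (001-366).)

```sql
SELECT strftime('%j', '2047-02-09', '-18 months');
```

221

First apply '-18 months': 2047-02-09 → 2045-08-09.
Day-of-year for 2045-08-09: days since 2045-01-01 inclusive = 221, zero-padded to 221.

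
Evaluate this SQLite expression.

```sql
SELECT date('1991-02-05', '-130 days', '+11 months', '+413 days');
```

Applying '-130 days' to 1991-02-05: counting 130 days back gives 1990-09-28.
Adding +11 months to 1990-09-28 gives 1991-08-28.
Applying '+413 days' to 1991-08-28: counting 413 days forward gives 1992-10-14.

1992-10-14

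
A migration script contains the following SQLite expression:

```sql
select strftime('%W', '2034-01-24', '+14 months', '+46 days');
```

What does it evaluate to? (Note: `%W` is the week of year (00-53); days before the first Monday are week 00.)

First apply '+14 months', '+46 days': 2034-01-24 → 2035-05-09.
2035-05-09 is a Wednesday. SQLite's %W counts Mondays since the year started; the result is 19.

19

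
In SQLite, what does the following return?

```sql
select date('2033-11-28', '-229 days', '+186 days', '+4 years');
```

2037-10-16

Applying '-229 days' to 2033-11-28: counting 229 days back gives 2033-04-13.
Applying '+186 days' to 2033-04-13: counting 186 days forward gives 2033-10-16.
Adding +4 years to 2033-10-16 gives 2037-10-16.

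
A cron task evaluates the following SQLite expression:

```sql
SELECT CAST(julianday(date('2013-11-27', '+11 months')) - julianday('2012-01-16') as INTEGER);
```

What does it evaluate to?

1015

Adding +11 months to 2013-11-27 gives 2014-10-27.
15 days remain in January 2012 after the 16th (31 − 16).
Full months from February 2012 through September 2014 contribute their day counts.
Then 27 days into October 2014.
Total: 15 + 29 + 31 + 30 + 31 + 30 + 31 + 31 + 30 + 31 + 30 + 31 + 31 + 28 + 31 + 30 + 31 + 30 + 31 + 31 + 30 + 31 + 30 + 31 + 31 + 28 + 31 + 30 + 31 + 30 + 31 + 31 + 30 + 27 = 1015.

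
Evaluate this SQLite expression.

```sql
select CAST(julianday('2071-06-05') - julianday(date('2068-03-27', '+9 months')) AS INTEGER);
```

Adding +9 months to 2068-03-27 gives 2068-12-27.
4 days remain in December 2068 after the 27th (31 − 27).
Full months from January 2069 through May 2071 contribute their day counts.
Then 5 days into June 2071.
Total: 4 + 31 + 28 + 31 + 30 + 31 + 30 + 31 + 31 + 30 + 31 + 30 + 31 + 31 + 28 + 31 + 30 + 31 + 30 + 31 + 31 + 30 + 31 + 30 + 31 + 31 + 28 + 31 + 30 + 31 + 5 = 890.

890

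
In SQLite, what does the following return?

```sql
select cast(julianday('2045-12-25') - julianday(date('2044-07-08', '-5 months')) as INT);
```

Adding -5 months to 2044-07-08 gives 2044-02-08.
21 days remain in February 2044 after the 8th (29 − 8).
Full months from March 2044 through November 2045 contribute their day counts.
Then 25 days into December 2045.
Total: 21 + 31 + 30 + 31 + 30 + 31 + 31 + 30 + 31 + 30 + 31 + 31 + 28 + 31 + 30 + 31 + 30 + 31 + 31 + 30 + 31 + 30 + 25 = 686.

686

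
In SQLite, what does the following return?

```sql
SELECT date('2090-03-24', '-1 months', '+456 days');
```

Adding -1 month to 2090-03-24 gives 2090-02-24.
Applying '+456 days' to 2090-02-24: counting 456 days forward gives 2091-05-26.

2091-05-26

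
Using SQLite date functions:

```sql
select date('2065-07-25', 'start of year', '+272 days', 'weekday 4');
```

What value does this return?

`start of year` rewinds 2065-07-25 to 2065-01-01.
Applying '+272 days' to 2065-01-01: counting 272 days forward gives 2065-09-30.
`weekday 4` advances to the next Thursday; 2065-09-30 is a Wednesday, so it moves forward to 2065-10-01.

2065-10-01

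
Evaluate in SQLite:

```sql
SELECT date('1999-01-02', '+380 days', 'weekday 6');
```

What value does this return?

2000-01-22

Applying '+380 days' to 1999-01-02: counting 380 days forward gives 2000-01-17.
`weekday 6` advances to the next Saturday; 2000-01-17 is a Monday, so it moves forward to 2000-01-22.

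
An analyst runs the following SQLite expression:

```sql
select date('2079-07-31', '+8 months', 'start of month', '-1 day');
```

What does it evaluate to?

2080-02-29

Adding +8 months to 2079-07-31 gives 2080-03-31.
`start of month` rewinds 2080-03-31 to 2080-03-01.
Going back 1 day from 2080-03-01 reaches 2080-02-29 (last day of February, 29 days).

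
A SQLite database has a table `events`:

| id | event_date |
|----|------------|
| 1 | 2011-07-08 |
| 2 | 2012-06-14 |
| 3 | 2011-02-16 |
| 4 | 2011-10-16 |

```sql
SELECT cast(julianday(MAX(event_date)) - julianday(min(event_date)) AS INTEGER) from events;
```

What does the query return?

MIN = 2011-02-16, MAX = 2012-06-14.
12 days remain in February 2011 after the 16th (28 − 16).
Full months from March 2011 through May 2012 contribute their day counts.
Then 14 days into June 2012.
Total: 12 + 31 + 30 + 31 + 30 + 31 + 31 + 30 + 31 + 30 + 31 + 31 + 29 + 31 + 30 + 31 + 14 = 484.

484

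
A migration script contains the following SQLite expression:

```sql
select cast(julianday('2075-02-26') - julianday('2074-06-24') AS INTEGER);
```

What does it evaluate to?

247

6 days remain in June 2074 after the 24th (30 − 24).
Full months from July 2074 through January 2075 contribute their day counts.
Then 26 days into February 2075.
Total: 6 + 31 + 31 + 30 + 31 + 30 + 31 + 31 + 26 = 247.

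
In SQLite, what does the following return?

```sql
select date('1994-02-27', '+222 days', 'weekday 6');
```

Applying '+222 days' to 1994-02-27: counting 222 days forward gives 1994-10-07.
`weekday 6` advances to the next Saturday; 1994-10-07 is a Friday, so it moves forward to 1994-10-08.

1994-10-08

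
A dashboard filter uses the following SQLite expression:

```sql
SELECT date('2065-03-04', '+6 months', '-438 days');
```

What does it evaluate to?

2064-06-23

Adding +6 months to 2065-03-04 gives 2065-09-04.
Applying '-438 days' to 2065-09-04: counting 438 days back gives 2064-06-23.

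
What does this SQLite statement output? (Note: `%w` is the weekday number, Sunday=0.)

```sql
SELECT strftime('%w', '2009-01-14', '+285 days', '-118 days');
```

First apply '+285 days', '-118 days': 2009-01-14 → 2009-06-30.
2009-06-30 is a Tuesday; with Sunday=0 that is 2.

2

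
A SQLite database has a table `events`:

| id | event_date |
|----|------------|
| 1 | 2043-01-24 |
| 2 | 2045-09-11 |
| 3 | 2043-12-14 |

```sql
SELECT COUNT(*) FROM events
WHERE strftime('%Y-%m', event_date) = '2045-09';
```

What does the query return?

Rows with year-month 2045-09: 2045-09-11 → 1.

1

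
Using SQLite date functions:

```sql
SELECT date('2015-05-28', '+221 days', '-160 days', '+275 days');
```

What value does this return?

Applying '+221 days' to 2015-05-28: counting 221 days forward gives 2016-01-04.
Applying '-160 days' to 2016-01-04: counting 160 days back gives 2015-07-28.
Applying '+275 days' to 2015-07-28: counting 275 days forward gives 2016-04-28.

2016-04-28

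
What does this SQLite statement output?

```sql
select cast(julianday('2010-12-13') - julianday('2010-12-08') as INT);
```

5

Both dates are in December 2010: 13 − 8 = 5.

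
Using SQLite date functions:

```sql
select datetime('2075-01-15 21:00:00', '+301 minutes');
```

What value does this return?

2075-01-16 02:01:00

301 minutes = 5h 1m; +301 minutes from 2075-01-15 21:00:00 is 2075-01-16 02:01:00 (crosses midnight).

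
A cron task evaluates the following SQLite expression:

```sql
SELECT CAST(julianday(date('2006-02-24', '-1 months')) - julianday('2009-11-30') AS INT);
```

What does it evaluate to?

Adding -1 month to 2006-02-24 gives 2006-01-24.
7 days remain in January 2006 after the 24th (31 − 24).
Full months from February 2006 through October 2009 contribute their day counts.
Then 30 days into November 2009.
Total: 7 + 28 + 31 + 30 + 31 + 30 + 31 + 31 + 30 + 31 + 30 + 31 + 31 + 28 + 31 + 30 + 31 + 30 + 31 + 31 + 30 + 31 + 30 + 31 + 31 + 29 + 31 + 30 + 31 + 30 + 31 + 31 + 30 + 31 + 30 + 31 + 31 + 28 + 31 + 30 + 31 + 30 + 31 + 31 + 30 + 31 + 30 = 1406.
The subtraction is earlier − later, so the result is −1406 → -1406.

-1406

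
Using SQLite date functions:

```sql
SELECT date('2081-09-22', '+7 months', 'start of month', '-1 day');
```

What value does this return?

2082-03-31

Adding +7 months to 2081-09-22 gives 2082-04-22.
`start of month` rewinds 2082-04-22 to 2082-04-01.
Going back 1 day from 2082-04-01 reaches 2082-03-31 (last day of March, 31 days).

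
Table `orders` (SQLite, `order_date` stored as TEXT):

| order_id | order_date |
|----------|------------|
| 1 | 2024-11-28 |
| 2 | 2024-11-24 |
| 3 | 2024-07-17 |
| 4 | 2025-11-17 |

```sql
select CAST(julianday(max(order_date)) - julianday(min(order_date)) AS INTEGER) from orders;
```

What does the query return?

MIN = 2024-07-17, MAX = 2025-11-17.
14 days remain in July 2024 after the 17th (31 − 17).
Full months from August 2024 through October 2025 contribute their day counts.
Then 17 days into November 2025.
Total: 14 + 31 + 30 + 31 + 30 + 31 + 31 + 28 + 31 + 30 + 31 + 30 + 31 + 31 + 30 + 31 + 17 = 488.

488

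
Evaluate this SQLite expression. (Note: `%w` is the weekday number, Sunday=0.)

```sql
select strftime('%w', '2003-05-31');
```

2003-05-31 is a Saturday; with Sunday=0 that is 6.

6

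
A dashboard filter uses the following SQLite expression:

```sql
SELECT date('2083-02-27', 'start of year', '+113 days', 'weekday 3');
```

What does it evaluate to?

`start of year` rewinds 2083-02-27 to 2083-01-01.
Applying '+113 days' to 2083-01-01: counting 113 days forward gives 2083-04-24.
`weekday 3` advances to the next Wednesday; 2083-04-24 is a Saturday, so it moves forward to 2083-04-28.

2083-04-28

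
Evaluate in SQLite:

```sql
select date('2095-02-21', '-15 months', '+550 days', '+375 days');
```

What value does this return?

2096-06-03

Adding -15 months to 2095-02-21 gives 2093-11-21.
Applying '+550 days' to 2093-11-21: counting 550 days forward gives 2095-05-25.
Applying '+375 days' to 2095-05-25: counting 375 days forward gives 2096-06-03.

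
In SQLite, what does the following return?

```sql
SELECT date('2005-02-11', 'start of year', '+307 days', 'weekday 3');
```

2005-11-09

`start of year` rewinds 2005-02-11 to 2005-01-01.
Applying '+307 days' to 2005-01-01: counting 307 days forward gives 2005-11-04.
`weekday 3` advances to the next Wednesday; 2005-11-04 is a Friday, so it moves forward to 2005-11-09.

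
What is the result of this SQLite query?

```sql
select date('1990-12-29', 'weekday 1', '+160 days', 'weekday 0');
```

1991-06-09

`weekday 1` advances to the next Monday; 1990-12-29 is a Saturday, so it moves forward to 1990-12-31.
Applying '+160 days' to 1990-12-31: counting 160 days forward gives 1991-06-09.
`weekday 0` advances to the next Sunday; 1991-06-09 is already a Sunday, so it stays at 1991-06-09.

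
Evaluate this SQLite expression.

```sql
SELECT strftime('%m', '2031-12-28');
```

12

`%m` extracts the 2-digit month (01-12): 12.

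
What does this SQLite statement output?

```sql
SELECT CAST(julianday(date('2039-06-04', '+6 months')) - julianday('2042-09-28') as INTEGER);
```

Adding +6 months to 2039-06-04 gives 2039-12-04.
27 days remain in December 2039 after the 4th (31 − 4).
Full months from January 2040 through August 2042 contribute their day counts.
Then 28 days into September 2042.
Total: 27 + 31 + 29 + 31 + 30 + 31 + 30 + 31 + 31 + 30 + 31 + 30 + 31 + 31 + 28 + 31 + 30 + 31 + 30 + 31 + 31 + 30 + 31 + 30 + 31 + 31 + 28 + 31 + 30 + 31 + 30 + 31 + 31 + 28 = 1029.
The subtraction is earlier − later, so the result is −1029 → -1029.

-1029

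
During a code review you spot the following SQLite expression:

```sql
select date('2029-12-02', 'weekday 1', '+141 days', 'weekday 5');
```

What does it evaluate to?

2030-04-26

`weekday 1` advances to the next Monday; 2029-12-02 is a Sunday, so it moves forward to 2029-12-03.
Applying '+141 days' to 2029-12-03: counting 141 days forward gives 2030-04-23.
`weekday 5` advances to the next Friday; 2030-04-23 is a Tuesday, so it moves forward to 2030-04-26.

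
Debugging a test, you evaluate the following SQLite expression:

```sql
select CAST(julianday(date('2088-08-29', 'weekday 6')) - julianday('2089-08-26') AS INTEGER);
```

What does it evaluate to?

`weekday 6` advances to the next Saturday; 2088-08-29 is a Sunday, so it moves forward to 2088-09-04.
26 days remain in September 2088 after the 4th (30 − 4).
Full months from October 2088 through July 2089 contribute their day counts.
Then 26 days into August 2089.
Total: 26 + 31 + 30 + 31 + 31 + 28 + 31 + 30 + 31 + 30 + 31 + 26 = 356.
The subtraction is earlier − later, so the result is −356 → -356.

-356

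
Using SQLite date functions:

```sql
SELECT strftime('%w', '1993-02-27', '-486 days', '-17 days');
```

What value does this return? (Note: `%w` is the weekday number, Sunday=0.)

0

First apply '-486 days', '-17 days': 1993-02-27 → 1991-10-13.
1991-10-13 is a Sunday; with Sunday=0 that is 0.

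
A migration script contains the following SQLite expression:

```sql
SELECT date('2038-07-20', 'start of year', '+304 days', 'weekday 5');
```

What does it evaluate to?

`start of year` rewinds 2038-07-20 to 2038-01-01.
Applying '+304 days' to 2038-01-01: counting 304 days forward gives 2038-11-01.
`weekday 5` advances to the next Friday; 2038-11-01 is a Monday, so it moves forward to 2038-11-05.

2038-11-05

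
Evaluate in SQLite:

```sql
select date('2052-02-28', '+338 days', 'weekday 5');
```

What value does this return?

2053-01-31

Applying '+338 days' to 2052-02-28: counting 338 days forward gives 2053-01-31.
`weekday 5` advances to the next Friday; 2053-01-31 is already a Friday, so it stays at 2053-01-31.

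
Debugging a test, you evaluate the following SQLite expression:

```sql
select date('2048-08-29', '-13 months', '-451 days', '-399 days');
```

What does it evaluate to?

Adding -13 months to 2048-08-29 gives 2047-07-29.
Applying '-451 days' to 2047-07-29: counting 451 days back gives 2046-05-04.
Applying '-399 days' to 2046-05-04: counting 399 days back gives 2045-03-31.

2045-03-31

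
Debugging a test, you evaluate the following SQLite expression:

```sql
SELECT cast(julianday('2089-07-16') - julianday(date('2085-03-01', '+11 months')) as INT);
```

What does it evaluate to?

1261

Adding +11 months to 2085-03-01 gives 2086-02-01.
27 days remain in February 2086 after the 1st (28 − 1).
Full months from March 2086 through June 2089 contribute their day counts.
Then 16 days into July 2089.
Total: 27 + 31 + 30 + 31 + 30 + 31 + 31 + 30 + 31 + 30 + 31 + 31 + 28 + 31 + 30 + 31 + 30 + 31 + 31 + 30 + 31 + 30 + 31 + 31 + 29 + 31 + 30 + 31 + 30 + 31 + 31 + 30 + 31 + 30 + 31 + 31 + 28 + 31 + 30 + 31 + 30 + 16 = 1261.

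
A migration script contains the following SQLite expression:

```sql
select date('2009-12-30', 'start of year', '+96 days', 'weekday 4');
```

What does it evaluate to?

2009-04-09

`start of year` rewinds 2009-12-30 to 2009-01-01.
Applying '+96 days' to 2009-01-01: counting 96 days forward gives 2009-04-07.
`weekday 4` advances to the next Thursday; 2009-04-07 is a Tuesday, so it moves forward to 2009-04-09.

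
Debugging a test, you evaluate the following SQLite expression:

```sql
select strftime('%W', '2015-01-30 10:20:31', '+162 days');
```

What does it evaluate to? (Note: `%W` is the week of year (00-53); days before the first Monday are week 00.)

First apply '+162 days': 2015-01-30 10:20:31 → 2015-07-11 10:20:31.
2015-07-11 is a Saturday. SQLite's %W counts Mondays since the year started; the result is 27.

27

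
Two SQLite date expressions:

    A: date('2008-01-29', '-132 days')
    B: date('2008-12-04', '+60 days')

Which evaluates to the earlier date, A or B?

A

A = 2007-09-19.
B = 2009-02-02.
A is earlier.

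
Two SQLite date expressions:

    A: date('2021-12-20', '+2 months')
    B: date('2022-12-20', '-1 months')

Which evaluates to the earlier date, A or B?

A

A = 2022-02-20.
B = 2022-11-20.
A is earlier.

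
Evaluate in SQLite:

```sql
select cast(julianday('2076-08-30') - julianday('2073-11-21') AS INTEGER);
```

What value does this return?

9 days remain in November 2073 after the 21st (30 − 21).
Full months from December 2073 through July 2076 contribute their day counts.
Then 30 days into August 2076.
Total: 9 + 31 + 31 + 28 + 31 + 30 + 31 + 30 + 31 + 31 + 30 + 31 + 30 + 31 + 31 + 28 + 31 + 30 + 31 + 30 + 31 + 31 + 30 + 31 + 30 + 31 + 31 + 29 + 31 + 30 + 31 + 30 + 31 + 30 = 1013.

1013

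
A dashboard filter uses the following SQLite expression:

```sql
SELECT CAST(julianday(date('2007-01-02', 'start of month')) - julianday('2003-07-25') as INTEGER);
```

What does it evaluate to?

1256

`start of month` rewinds 2007-01-02 to 2007-01-01.
6 days remain in July 2003 after the 25th (31 − 25).
Full months from August 2003 through December 2006 contribute their day counts.
Then 1 day into January 2007.
Total: 6 + 31 + 30 + 31 + 30 + 31 + 31 + 29 + 31 + 30 + 31 + 30 + 31 + 31 + 30 + 31 + 30 + 31 + 31 + 28 + 31 + 30 + 31 + 30 + 31 + 31 + 30 + 31 + 30 + 31 + 31 + 28 + 31 + 30 + 31 + 30 + 31 + 31 + 30 + 31 + 30 + 31 + 1 = 1256.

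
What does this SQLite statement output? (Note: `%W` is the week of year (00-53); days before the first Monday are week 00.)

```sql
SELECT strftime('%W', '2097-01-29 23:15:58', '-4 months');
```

39

First apply '-4 months': 2097-01-29 23:15:58 → 2096-09-29 23:15:58.
2096-09-29 is a Saturday. SQLite's %W counts Mondays since the year started; the result is 39.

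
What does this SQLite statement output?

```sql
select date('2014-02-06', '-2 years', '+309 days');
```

2012-12-11

Adding -2 years to 2014-02-06 gives 2012-02-06.
Applying '+309 days' to 2012-02-06: counting 309 days forward gives 2012-12-11.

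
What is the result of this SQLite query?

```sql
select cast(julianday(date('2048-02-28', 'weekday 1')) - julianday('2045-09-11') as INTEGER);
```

`weekday 1` advances to the next Monday; 2048-02-28 is a Friday, so it moves forward to 2048-03-02.
19 days remain in September 2045 after the 11th (30 − 11).
Full months from October 2045 through February 2048 contribute their day counts.
Then 2 days into March 2048.
Total: 19 + 31 + 30 + 31 + 31 + 28 + 31 + 30 + 31 + 30 + 31 + 31 + 30 + 31 + 30 + 31 + 31 + 28 + 31 + 30 + 31 + 30 + 31 + 31 + 30 + 31 + 30 + 31 + 31 + 29 + 2 = 903.

903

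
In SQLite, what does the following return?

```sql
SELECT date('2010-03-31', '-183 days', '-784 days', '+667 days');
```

2009-06-04

Applying '-183 days' to 2010-03-31: counting 183 days back gives 2009-09-29.
Applying '-784 days' to 2009-09-29: counting 784 days back gives 2007-08-07.
Applying '+667 days' to 2007-08-07: counting 667 days forward gives 2009-06-04.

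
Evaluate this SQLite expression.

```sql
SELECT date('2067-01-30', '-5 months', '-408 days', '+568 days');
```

Adding -5 months to 2067-01-30 gives 2066-08-30.
Applying '-408 days' to 2066-08-30: counting 408 days back gives 2065-07-18.
Applying '+568 days' to 2065-07-18: counting 568 days forward gives 2067-02-06.

2067-02-06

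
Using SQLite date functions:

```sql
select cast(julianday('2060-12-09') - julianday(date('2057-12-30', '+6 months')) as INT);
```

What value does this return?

893

Adding +6 months to 2057-12-30 gives 2058-06-30.
0 days remain in June 2058 after the 30th (30 − 30).
Full months from July 2058 through November 2060 contribute their day counts.
Then 9 days into December 2060.
Total: 0 + 31 + 31 + 30 + 31 + 30 + 31 + 31 + 28 + 31 + 30 + 31 + 30 + 31 + 31 + 30 + 31 + 30 + 31 + 31 + 29 + 31 + 30 + 31 + 30 + 31 + 31 + 30 + 31 + 30 + 9 = 893.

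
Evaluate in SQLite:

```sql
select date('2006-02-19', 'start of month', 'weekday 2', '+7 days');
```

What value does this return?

2006-02-14

`start of month` rewinds 2006-02-19 to 2006-02-01.
`weekday 2` advances to the next Tuesday; 2006-02-01 is a Wednesday, so it moves forward to 2006-02-07.
Advancing 7 more days within February lands on 2006-02-14.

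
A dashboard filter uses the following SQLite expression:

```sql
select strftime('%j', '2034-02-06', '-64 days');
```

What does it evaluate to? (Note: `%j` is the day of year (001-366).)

338

First apply '-64 days': 2034-02-06 → 2033-12-04.
Day-of-year for 2033-12-04: days since 2033-01-01 inclusive = 338, zero-padded to 338.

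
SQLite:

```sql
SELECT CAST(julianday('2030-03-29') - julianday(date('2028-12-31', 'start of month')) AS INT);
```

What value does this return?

483

`start of month` rewinds 2028-12-31 to 2028-12-01.
30 days remain in December 2028 after the 1st (31 − 1).
Full months from January 2029 through February 2030 contribute their day counts.
Then 29 days into March 2030.
Total: 30 + 31 + 28 + 31 + 30 + 31 + 30 + 31 + 31 + 30 + 31 + 30 + 31 + 31 + 28 + 29 = 483.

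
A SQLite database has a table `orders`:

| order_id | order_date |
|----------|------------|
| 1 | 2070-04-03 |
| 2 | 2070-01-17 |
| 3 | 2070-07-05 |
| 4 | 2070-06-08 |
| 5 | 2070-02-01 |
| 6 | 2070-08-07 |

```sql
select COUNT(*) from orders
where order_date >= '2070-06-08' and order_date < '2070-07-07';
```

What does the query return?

2

Rows in [2070-06-08, 2070-07-07): 2070-07-05, 2070-06-08 → 2 rows.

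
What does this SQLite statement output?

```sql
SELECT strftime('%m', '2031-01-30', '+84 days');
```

04

First apply '+84 days': 2031-01-30 → 2031-04-24.
`%m` extracts the 2-digit month (01-12): 04.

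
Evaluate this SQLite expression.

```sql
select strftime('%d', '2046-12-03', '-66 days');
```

28

First apply '-66 days': 2046-12-03 → 2046-09-28.
`%d` extracts the 2-digit day of month: 28.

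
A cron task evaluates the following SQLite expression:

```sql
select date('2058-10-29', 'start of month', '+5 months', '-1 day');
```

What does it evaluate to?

2059-02-28

`start of month` rewinds 2058-10-29 to 2058-10-01.
Adding +5 months to 2058-10-01 gives 2059-03-01.
Going back 1 day from 2059-03-01 reaches 2059-02-28 (last day of February, 28 days).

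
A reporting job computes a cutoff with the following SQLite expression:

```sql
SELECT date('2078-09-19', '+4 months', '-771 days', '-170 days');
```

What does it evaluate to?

2076-06-22

Adding +4 months to 2078-09-19 gives 2079-01-19.
Applying '-771 days' to 2079-01-19: counting 771 days back gives 2076-12-09.
Applying '-170 days' to 2076-12-09: counting 170 days back gives 2076-06-22.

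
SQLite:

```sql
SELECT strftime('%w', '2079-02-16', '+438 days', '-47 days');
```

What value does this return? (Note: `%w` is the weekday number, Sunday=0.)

First apply '+438 days', '-47 days': 2079-02-16 → 2080-03-13.
2080-03-13 is a Wednesday; with Sunday=0 that is 3.

3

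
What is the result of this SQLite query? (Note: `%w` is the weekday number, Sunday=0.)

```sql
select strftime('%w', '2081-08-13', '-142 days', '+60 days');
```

First apply '-142 days', '+60 days': 2081-08-13 → 2081-05-23.
2081-05-23 is a Friday; with Sunday=0 that is 5.

5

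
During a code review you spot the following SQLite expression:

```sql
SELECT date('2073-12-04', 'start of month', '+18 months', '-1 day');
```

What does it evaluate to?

`start of month` rewinds 2073-12-04 to 2073-12-01.
Adding +18 months to 2073-12-01 gives 2075-06-01.
Going back 1 day from 2075-06-01 reaches 2075-05-31 (last day of May, 31 days).

2075-05-31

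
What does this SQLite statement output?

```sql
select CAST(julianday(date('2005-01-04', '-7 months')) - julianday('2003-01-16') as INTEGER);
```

Adding -7 months to 2005-01-04 gives 2004-06-04.
15 days remain in January 2003 after the 16th (31 − 16).
Full months from February 2003 through May 2004 contribute their day counts.
Then 4 days into June 2004.
Total: 15 + 28 + 31 + 30 + 31 + 30 + 31 + 31 + 30 + 31 + 30 + 31 + 31 + 29 + 31 + 30 + 31 + 4 = 505.

505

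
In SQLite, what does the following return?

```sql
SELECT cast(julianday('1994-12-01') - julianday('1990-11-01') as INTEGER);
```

1491

29 days remain in November 1990 after the 1st (30 − 1).
Full months from December 1990 through November 1994 contribute their day counts.
Then 1 day into December 1994.
Total: 29 + 31 + 31 + 28 + 31 + 30 + 31 + 30 + 31 + 31 + 30 + 31 + 30 + 31 + 31 + 29 + 31 + 30 + 31 + 30 + 31 + 31 + 30 + 31 + 30 + 31 + 31 + 28 + 31 + 30 + 31 + 30 + 31 + 31 + 30 + 31 + 30 + 31 + 31 + 28 + 31 + 30 + 31 + 30 + 31 + 31 + 30 + 31 + 30 + 1 = 1491.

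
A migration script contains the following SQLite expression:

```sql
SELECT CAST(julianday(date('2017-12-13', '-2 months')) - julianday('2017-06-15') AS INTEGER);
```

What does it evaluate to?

120

Adding -2 months to 2017-12-13 gives 2017-10-13.
15 days remain in June 2017 after the 15th (30 − 15).
July 2017: 31 days.
August 2017: 31 days.
September 2017: 30 days.
Then 13 days into October 2017.
Total: 15 + 31 + 31 + 30 + 13 = 120.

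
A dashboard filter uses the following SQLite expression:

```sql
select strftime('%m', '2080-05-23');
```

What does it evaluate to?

05

`%m` extracts the 2-digit month (01-12): 05.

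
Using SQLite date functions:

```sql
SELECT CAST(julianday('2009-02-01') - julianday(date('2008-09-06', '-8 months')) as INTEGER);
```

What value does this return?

Adding -8 months to 2008-09-06 gives 2008-01-06.
25 days remain in January 2008 after the 6th (31 − 6).
Full months from February 2008 through January 2009 contribute their day counts.
Then 1 day into February 2009.
Total: 25 + 29 + 31 + 30 + 31 + 30 + 31 + 31 + 30 + 31 + 30 + 31 + 31 + 1 = 392.

392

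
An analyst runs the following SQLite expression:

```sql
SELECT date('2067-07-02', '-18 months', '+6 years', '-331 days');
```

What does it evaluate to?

2071-02-05

Adding -18 months to 2067-07-02 gives 2066-01-02.
Adding +6 years to 2066-01-02 gives 2072-01-02.
Applying '-331 days' to 2072-01-02: counting 331 days back gives 2071-02-05.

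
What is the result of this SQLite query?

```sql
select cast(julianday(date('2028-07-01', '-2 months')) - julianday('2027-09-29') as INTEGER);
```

Adding -2 months to 2028-07-01 gives 2028-05-01.
1 day remains in September 2027 after the 29th (30 − 29).
Full months from October 2027 through April 2028 contribute their day counts.
Then 1 day into May 2028.
Total: 1 + 31 + 30 + 31 + 31 + 29 + 31 + 30 + 1 = 215.

215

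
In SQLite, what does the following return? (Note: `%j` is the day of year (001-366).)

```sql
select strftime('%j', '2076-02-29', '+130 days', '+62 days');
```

252

First apply '+130 days', '+62 days': 2076-02-29 → 2076-09-08.
Day-of-year for 2076-09-08: days since 2076-01-01 inclusive = 252, zero-padded to 252.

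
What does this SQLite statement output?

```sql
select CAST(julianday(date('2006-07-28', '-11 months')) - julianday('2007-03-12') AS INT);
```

Adding -11 months to 2006-07-28 gives 2005-08-28.
3 days remain in August 2005 after the 28th (31 − 28).
Full months from September 2005 through February 2007 contribute their day counts.
Then 12 days into March 2007.
Total: 3 + 30 + 31 + 30 + 31 + 31 + 28 + 31 + 30 + 31 + 30 + 31 + 31 + 30 + 31 + 30 + 31 + 31 + 28 + 12 = 561.
The subtraction is earlier − later, so the result is −561 → -561.

-561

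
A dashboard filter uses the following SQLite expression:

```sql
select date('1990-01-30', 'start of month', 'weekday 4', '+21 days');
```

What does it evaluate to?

1990-01-25

`start of month` rewinds 1990-01-30 to 1990-01-01.
`weekday 4` advances to the next Thursday; 1990-01-01 is a Monday, so it moves forward to 1990-01-04.
Advancing 21 more days within January lands on 1990-01-25.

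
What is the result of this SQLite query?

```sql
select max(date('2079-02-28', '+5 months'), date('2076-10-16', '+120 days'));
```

2079-07-28

date('2079-02-28', '+5 months') → 2079-07-28.
date('2076-10-16', '+120 days') → 2077-02-13.
Later of the two is 2079-07-28.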